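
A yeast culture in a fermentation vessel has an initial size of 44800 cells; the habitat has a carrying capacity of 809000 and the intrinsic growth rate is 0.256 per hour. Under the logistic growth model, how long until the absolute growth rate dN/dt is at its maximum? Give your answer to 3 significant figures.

11.1 hours

Logistic growth is fastest at N = K/2 = 404500.
A = (K − N₀)/N₀ = 17.058. Set K/(1 + A·e^(−rt)) = K/2 → A·e^(−rt) = 1.
e^(−0.256t) = 1/17.058 = 0.0586234, so t = ln(17.058)/0.256 = 2.8366/0.256 = 11.081.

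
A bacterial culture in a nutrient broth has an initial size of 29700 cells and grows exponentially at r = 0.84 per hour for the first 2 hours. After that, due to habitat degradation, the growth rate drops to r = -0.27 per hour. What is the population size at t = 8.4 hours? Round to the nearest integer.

28308 cells

Phase 1: N(2) = 29700·e^(0.84×2) = 29700·e^1.68 = 159357.
Phase 2 runs for 8.4 − 2 = 6.4 hours at r = -0.27.
N(8.4) = 159357·e^(-0.27×6.4) = 159357·e^-1.728 = 28308.1.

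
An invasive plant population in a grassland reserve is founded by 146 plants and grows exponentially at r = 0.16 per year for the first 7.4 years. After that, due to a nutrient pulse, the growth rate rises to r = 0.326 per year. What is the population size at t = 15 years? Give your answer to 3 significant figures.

Phase 1: N(7.4) = 146·e^(0.16×7.4) = 146·e^1.184 = 477.043.
Phase 2 runs for 15 − 7.4 = 7.6 years at r = 0.326.
N(15) = 477.043·e^(0.326×7.6) = 477.043·e^2.478 = 5682.84.

5680 plants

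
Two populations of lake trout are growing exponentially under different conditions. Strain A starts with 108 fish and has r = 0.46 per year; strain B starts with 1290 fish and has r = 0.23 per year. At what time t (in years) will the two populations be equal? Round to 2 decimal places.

10.78 years

Set 108·e^(0.46t) = 1290·e^(0.23t).
e^((0.46 − 0.23)t) = 1290/108 → e^(0.23·t) = 11.944.
0.23·t = ln(11.944) = 2.4803, so t = 2.4803/0.23 = 10.784.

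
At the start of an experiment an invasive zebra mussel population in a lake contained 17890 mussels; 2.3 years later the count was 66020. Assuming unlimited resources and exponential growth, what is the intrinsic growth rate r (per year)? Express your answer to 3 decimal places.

0.568 per year

From N(t) = N₀·e^(rt): e^(r·2.3) = 66020/17890 = 3.6903.
r·2.3 = ln(3.6903) = 1.3057, so r = 1.3057/2.3 = 0.5677.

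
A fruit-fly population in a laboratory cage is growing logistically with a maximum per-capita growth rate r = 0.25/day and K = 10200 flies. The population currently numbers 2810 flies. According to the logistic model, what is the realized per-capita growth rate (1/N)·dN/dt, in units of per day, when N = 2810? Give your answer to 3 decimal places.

0.181 per day

(1/N)·dN/dt = r(1 − N/K) = 0.25 × (1 − 2810/10200).
= 0.25 × 0.72451 = 0.18113.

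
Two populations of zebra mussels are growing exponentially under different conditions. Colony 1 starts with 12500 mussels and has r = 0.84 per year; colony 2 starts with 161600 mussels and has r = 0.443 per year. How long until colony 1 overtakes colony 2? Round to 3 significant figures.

6.45 years

Set 12500·e^(0.84t) = 161600·e^(0.443t).
e^((0.84 − 0.443)t) = 161600/12500 → e^(0.397·t) = 12.928.
0.397·t = ln(12.928) = 2.5594, so t = 2.5594/0.397 = 6.4468.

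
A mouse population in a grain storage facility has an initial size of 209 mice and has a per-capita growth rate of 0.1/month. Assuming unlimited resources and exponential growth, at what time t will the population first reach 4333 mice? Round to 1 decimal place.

30.3 months

Set N₀·e^(rt) = 4333: e^(0.1·t) = 4333/209 = 20.732.
0.1·t = ln(20.732) = 3.0317, so t = 3.0317/0.1 = 30.317.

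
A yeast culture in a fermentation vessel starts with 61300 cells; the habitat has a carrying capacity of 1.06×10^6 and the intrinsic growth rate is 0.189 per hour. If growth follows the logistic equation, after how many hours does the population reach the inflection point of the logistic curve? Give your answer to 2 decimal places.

14.77 hours

Logistic growth is fastest at N = K/2 = 530000.
A = (K − N₀)/N₀ = 16.292. Set K/(1 + A·e^(−rt)) = K/2 → A·e^(−rt) = 1.
e^(−0.189t) = 1/16.292 = 0.0613798, so t = ln(16.292)/0.189 = 2.7907/0.189 = 14.765.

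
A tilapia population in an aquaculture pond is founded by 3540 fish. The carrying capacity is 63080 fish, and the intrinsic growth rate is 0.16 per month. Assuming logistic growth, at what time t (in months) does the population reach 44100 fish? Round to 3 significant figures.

22.9 months

A = (K − N₀)/N₀ = (63080 − 3540)/3540 = 16.819.
Solve 63080/(1 + 16.819·e^(−0.16t)) = 44100: 1 + 16.819·e^(−0.16t) = 1.4304, so e^(−0.16t) = 0.0255889.
−0.16·t = ln(0.0255889) = -3.6656, so t = 3.6656/0.16 = 22.91.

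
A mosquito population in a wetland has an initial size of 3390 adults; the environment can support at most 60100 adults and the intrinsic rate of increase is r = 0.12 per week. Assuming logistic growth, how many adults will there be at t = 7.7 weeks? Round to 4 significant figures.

A = (K − N₀)/N₀ = (60100 − 3390)/3390 = 16.729.
N(t) = K/(1 + A·e^(−rt)) = 60100/(1 + 16.729×e^(−0.12×7.7)).
e^(−0.924) = 0.39693; denominator = 1 + 16.729×0.39693 = 7.6401.
N = 60100/7.6401 = 7866.43.

7866 adults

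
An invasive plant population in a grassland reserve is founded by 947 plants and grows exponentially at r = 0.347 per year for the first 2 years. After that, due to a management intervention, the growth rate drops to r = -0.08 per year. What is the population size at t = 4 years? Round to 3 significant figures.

Phase 1: N(2) = 947·e^(0.347×2) = 947·e^0.694 = 1895.62.
Phase 2 runs for 4 − 2 = 2 years at r = -0.08.
N(4) = 1895.62·e^(-0.08×2) = 1895.62·e^-0.16 = 1615.34.

1620 plants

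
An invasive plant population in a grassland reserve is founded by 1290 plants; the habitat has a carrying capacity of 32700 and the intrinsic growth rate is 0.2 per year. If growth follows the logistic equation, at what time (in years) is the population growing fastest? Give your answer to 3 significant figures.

16.0 years

Logistic growth is fastest at N = K/2 = 16350.
A = (K − N₀)/N₀ = 24.349. Set K/(1 + A·e^(−rt)) = K/2 → A·e^(−rt) = 1.
e^(−0.2t) = 1/24.349 = 0.0410697, so t = ln(24.349)/0.2 = 3.1925/0.2 = 15.962.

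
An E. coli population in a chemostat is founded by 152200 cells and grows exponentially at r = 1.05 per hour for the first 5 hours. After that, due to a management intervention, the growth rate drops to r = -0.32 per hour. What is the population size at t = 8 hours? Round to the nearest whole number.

Phase 1: N(5) = 152200·e^(1.05×5) = 152200·e^5.25 = 2.900419×10^7.
Phase 2 runs for 8 − 5 = 3 hours at r = -0.32.
N(8) = 2.900419×10^7·e^(-0.32×3) = 2.900419×10^7·e^-0.96 = 1.11055×10^7.

11105497 cells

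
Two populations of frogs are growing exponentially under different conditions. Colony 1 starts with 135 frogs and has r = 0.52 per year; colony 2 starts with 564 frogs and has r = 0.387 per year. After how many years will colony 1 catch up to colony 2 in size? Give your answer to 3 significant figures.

Set 135·e^(0.52t) = 564·e^(0.387t).
e^((0.52 − 0.387)t) = 564/135 → e^(0.133·t) = 4.1778.
0.133·t = ln(4.1778) = 1.4298, so t = 1.4298/0.133 = 10.75.

10.8 years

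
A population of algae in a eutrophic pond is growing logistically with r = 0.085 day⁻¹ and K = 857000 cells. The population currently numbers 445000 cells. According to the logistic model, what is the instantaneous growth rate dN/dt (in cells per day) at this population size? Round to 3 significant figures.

18200 cells per day

dN/dt = rN(1 − N/K) = 0.085 × 445000 × (1 − 445000/857000).
1 − 445000/857000 = 0.48075; dN/dt = 0.085 × 445000 × 0.48075 = 18184.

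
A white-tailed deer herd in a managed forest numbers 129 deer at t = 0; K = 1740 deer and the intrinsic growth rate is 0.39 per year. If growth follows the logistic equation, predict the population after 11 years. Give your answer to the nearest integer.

1486 deer

A = (K − N₀)/N₀ = (1740 − 129)/129 = 12.488.
N(t) = K/(1 + A·e^(−rt)) = 1740/(1 + 12.488×e^(−0.39×11)).
e^(−4.29) = 0.013705; denominator = 1 + 12.488×0.013705 = 1.1712.
N = 1740/1.1712 = 1485.72.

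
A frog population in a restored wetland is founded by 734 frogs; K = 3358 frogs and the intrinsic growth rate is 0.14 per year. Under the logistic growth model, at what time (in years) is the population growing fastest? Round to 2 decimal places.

9.10 years

Logistic growth is fastest at N = K/2 = 1679.
A = (K − N₀)/N₀ = 3.5749. Set K/(1 + A·e^(−rt)) = K/2 → A·e^(−rt) = 1.
e^(−0.14t) = 1/3.5749 = 0.279726, so t = ln(3.5749)/0.14 = 1.2739/0.14 = 9.0996.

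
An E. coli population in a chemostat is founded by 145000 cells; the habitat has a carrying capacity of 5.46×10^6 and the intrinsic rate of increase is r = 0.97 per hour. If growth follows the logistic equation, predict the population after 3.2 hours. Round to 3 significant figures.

2060000 cells

A = (K − N₀)/N₀ = (5.46×10^6 − 145000)/145000 = 36.655.
N(t) = K/(1 + A·e^(−rt)) = 5.46×10^6/(1 + 36.655×e^(−0.97×3.2)).
e^(−3.104) = 0.044869; denominator = 1 + 36.655×0.044869 = 2.6447.
N = 5.46×10^6/2.6447 = 2.064511×10^6.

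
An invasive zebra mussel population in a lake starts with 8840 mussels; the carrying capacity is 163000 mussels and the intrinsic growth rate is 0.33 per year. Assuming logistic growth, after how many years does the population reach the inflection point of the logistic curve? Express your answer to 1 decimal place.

8.7 years

Logistic growth is fastest at N = K/2 = 81500.
A = (K − N₀)/N₀ = 17.439. Set K/(1 + A·e^(−rt)) = K/2 → A·e^(−rt) = 1.
e^(−0.33t) = 1/17.439 = 0.057343, so t = ln(17.439)/0.33 = 2.8587/0.33 = 8.6627.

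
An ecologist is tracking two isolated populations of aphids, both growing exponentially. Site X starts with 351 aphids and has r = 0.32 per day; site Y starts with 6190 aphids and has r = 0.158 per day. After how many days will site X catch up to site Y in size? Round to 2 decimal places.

Set 351·e^(0.32t) = 6190·e^(0.158t).
e^((0.32 − 0.158)t) = 6190/351 → e^(0.162·t) = 17.635.
0.162·t = ln(17.635) = 2.8699, so t = 2.8699/0.162 = 17.715.

17.72 days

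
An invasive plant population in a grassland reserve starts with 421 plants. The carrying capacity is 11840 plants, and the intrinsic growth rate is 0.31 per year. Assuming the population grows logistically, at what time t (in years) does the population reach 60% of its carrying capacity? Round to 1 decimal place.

12.0 years

A = (K − N₀)/N₀ = (11840 − 421)/421 = 27.124.
Solve 11840/(1 + 27.124·e^(−0.31t)) = 7104: 1 + 27.124·e^(−0.31t) = 1.6667, so e^(−0.31t) = 0.0245789.
−0.31·t = ln(0.0245789) = -3.7059, so t = 3.7059/0.31 = 11.954.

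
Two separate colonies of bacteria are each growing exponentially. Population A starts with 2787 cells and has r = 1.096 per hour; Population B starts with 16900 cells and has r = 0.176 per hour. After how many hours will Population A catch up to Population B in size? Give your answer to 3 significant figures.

Set 2787·e^(1.096t) = 16900·e^(0.176t).
e^((1.096 − 0.176)t) = 16900/2787 → e^(0.92·t) = 6.0639.
0.92·t = ln(6.0639) = 1.8023, so t = 1.8023/0.92 = 1.9591.

1.96 hours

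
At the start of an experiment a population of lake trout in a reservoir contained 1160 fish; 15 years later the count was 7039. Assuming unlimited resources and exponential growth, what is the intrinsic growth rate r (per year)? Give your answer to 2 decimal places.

0.12 per year

From N(t) = N₀·e^(rt): e^(r·15) = 7039/1160 = 6.0681.
r·15 = ln(6.0681) = 1.803, so r = 1.803/15 = 0.1202.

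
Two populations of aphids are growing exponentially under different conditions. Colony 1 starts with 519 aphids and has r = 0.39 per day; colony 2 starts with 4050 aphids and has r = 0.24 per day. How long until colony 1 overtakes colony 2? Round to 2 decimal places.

Set 519·e^(0.39t) = 4050·e^(0.24t).
e^((0.39 − 0.24)t) = 4050/519 → e^(0.15·t) = 7.8035.
0.15·t = ln(7.8035) = 2.0546, so t = 2.0546/0.15 = 13.697.

13.70 days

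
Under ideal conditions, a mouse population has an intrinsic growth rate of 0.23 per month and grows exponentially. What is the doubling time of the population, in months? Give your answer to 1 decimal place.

3.0 months

Doubling time t_d = ln(2)/r = 0.6931/0.23 = 3.0137.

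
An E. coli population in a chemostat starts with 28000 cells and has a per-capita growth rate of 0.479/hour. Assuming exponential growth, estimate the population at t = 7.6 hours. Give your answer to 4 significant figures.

1067000 cells

N(t) = N₀·e^(rt) = 28000 × e^(0.479×7.6) = 28000 × e^3.64.
e^3.64 ≈ 38.107, so N ≈ 28000 × 38.107 = 1.066998×10^6.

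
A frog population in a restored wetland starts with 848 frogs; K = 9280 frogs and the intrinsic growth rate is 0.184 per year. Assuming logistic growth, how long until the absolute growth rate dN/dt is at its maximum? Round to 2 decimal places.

12.48 years

Logistic growth is fastest at N = K/2 = 4640.
A = (K − N₀)/N₀ = 9.9434. Set K/(1 + A·e^(−rt)) = K/2 → A·e^(−rt) = 1.
e^(−0.184t) = 1/9.9434 = 0.100569, so t = ln(9.9434)/0.184 = 2.2969/0.184 = 12.483.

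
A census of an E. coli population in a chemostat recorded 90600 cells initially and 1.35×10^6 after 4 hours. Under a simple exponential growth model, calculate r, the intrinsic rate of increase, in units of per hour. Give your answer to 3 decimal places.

0.675 per hour

From N(t) = N₀·e^(rt): e^(r·4) = 1.35×10^6/90600 = 14.901.
r·4 = ln(14.901) = 2.7014, so r = 2.7014/4 = 0.67535.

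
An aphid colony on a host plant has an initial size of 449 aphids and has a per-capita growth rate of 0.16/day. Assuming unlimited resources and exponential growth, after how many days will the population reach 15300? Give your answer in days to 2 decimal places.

Set N₀·e^(rt) = 15300: e^(0.16·t) = 15300/449 = 34.076.
0.16·t = ln(34.076) = 3.5286, so t = 3.5286/0.16 = 22.054.

22.05 days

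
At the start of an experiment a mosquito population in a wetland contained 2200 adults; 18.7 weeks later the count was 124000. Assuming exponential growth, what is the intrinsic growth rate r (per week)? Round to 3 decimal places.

0.216 per week

From N(t) = N₀·e^(rt): e^(r·18.7) = 124000/2200 = 56.364.
r·18.7 = ln(56.364) = 4.0318, so r = 4.0318/18.7 = 0.21561.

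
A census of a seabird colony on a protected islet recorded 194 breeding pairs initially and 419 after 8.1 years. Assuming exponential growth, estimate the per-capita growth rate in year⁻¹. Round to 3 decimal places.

From N(t) = N₀·e^(rt): e^(r·8.1) = 419/194 = 2.1598.
r·8.1 = ln(2.1598) = 0.77001, so r = 0.77001/8.1 = 0.095063.

0.095 per year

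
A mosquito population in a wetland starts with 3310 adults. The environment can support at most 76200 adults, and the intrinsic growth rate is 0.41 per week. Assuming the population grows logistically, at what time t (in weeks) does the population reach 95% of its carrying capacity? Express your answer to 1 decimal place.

14.7 weeks

A = (K − N₀)/N₀ = (76200 − 3310)/3310 = 22.021.
Solve 76200/(1 + 22.021·e^(−0.41t)) = 72390: 1 + 22.021·e^(−0.41t) = 1.0526, so e^(−0.41t) = 0.00239005.
−0.41·t = ln(0.00239005) = -6.0364, so t = 6.0364/0.41 = 14.723.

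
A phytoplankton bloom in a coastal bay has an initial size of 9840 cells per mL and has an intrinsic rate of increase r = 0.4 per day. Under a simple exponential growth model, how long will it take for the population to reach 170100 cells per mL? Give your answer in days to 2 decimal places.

7.12 days

Set N₀·e^(rt) = 170100: e^(0.4·t) = 170100/9840 = 17.287.
0.4·t = ln(17.287) = 2.8499, so t = 2.8499/0.4 = 7.1248.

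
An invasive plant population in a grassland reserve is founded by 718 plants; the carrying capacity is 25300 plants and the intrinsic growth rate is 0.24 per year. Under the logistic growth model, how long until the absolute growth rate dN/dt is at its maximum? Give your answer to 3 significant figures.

Logistic growth is fastest at N = K/2 = 12650.
A = (K − N₀)/N₀ = 34.237. Set K/(1 + A·e^(−rt)) = K/2 → A·e^(−rt) = 1.
e^(−0.24t) = 1/34.237 = 0.0292084, so t = ln(34.237)/0.24 = 3.5333/0.24 = 14.722.

14.7 years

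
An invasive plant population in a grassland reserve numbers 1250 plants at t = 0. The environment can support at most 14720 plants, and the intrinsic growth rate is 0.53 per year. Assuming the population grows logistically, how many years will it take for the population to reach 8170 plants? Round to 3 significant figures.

4.90 years

A = (K − N₀)/N₀ = (14720 − 1250)/1250 = 10.776.
Solve 14720/(1 + 10.776·e^(−0.53t)) = 8170: 1 + 10.776·e^(−0.53t) = 1.8017, so e^(−0.53t) = 0.0743981.
−0.53·t = ln(0.0743981) = -2.5983, so t = 2.5983/0.53 = 4.9025.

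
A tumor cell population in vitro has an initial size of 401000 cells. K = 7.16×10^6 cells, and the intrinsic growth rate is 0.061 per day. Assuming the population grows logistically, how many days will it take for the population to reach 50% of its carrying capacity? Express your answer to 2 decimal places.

A = (K − N₀)/N₀ = (7.16×10^6 − 401000)/401000 = 16.855.
Solve 7.16×10^6/(1 + 16.855·e^(−0.061t)) = 3.58×10^6: 1 + 16.855·e^(−0.061t) = 2, so e^(−0.061t) = 0.0593283.
−0.061·t = ln(0.0593283) = -2.8247, so t = 2.8247/0.061 = 46.306.

46.31 days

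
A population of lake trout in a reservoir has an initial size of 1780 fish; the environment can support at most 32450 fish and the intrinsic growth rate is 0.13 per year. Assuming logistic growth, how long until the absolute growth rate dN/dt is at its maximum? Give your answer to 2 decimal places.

Logistic growth is fastest at N = K/2 = 16225.
A = (K − N₀)/N₀ = 17.23. Set K/(1 + A·e^(−rt)) = K/2 → A·e^(−rt) = 1.
e^(−0.13t) = 1/17.23 = 0.0580372, so t = ln(17.23)/0.13 = 2.8467/0.13 = 21.897.

21.90 years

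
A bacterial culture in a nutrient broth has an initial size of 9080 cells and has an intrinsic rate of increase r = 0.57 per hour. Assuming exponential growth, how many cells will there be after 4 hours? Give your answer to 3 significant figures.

N(t) = N₀·e^(rt) = 9080 × e^(0.57×4) = 9080 × e^2.28.
e^2.28 ≈ 9.7767, so N ≈ 9080 × 9.7767 = 88772.3.

88800 cells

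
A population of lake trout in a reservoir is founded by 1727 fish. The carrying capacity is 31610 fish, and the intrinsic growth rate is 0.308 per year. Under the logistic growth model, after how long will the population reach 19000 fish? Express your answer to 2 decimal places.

10.59 years

A = (K − N₀)/N₀ = (31610 − 1727)/1727 = 17.303.
Solve 31610/(1 + 17.303·e^(−0.308t)) = 19000: 1 + 17.303·e^(−0.308t) = 1.6637, so e^(−0.308t) = 0.0383557.
−0.308·t = ln(0.0383557) = -3.2609, so t = 3.2609/0.308 = 10.587.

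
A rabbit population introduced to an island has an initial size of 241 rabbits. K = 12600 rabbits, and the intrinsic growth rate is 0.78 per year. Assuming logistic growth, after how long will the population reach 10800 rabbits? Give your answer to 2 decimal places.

7.35 years

A = (K − N₀)/N₀ = (12600 − 241)/241 = 51.282.
Solve 12600/(1 + 51.282·e^(−0.78t)) = 10800: 1 + 51.282·e^(−0.78t) = 1.1667, so e^(−0.78t) = 0.00324999.
−0.78·t = ln(0.00324999) = -5.7291, so t = 5.7291/0.78 = 7.345.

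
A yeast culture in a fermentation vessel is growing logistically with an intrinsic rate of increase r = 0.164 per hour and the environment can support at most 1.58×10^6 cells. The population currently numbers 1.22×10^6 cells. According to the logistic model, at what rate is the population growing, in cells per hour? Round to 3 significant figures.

dN/dt = rN(1 − N/K) = 0.164 × 1.22×10^6 × (1 − 1.22×10^6/1.58×10^6).
1 − 1.22×10^6/1.58×10^6 = 0.22785; dN/dt = 0.164 × 1.22×10^6 × 0.22785 = 45588.

45600 cells per hour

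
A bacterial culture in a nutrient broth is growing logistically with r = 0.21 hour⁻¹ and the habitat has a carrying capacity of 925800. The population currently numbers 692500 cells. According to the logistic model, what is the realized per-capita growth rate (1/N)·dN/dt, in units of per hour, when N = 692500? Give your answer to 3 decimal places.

(1/N)·dN/dt = r(1 − N/K) = 0.21 × (1 − 692500/925800).
= 0.21 × 0.252 = 0.05292.

0.053 per hour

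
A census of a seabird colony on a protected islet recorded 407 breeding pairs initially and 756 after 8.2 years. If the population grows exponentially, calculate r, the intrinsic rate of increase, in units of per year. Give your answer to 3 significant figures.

0.0755 per year

From N(t) = N₀·e^(rt): e^(r·8.2) = 756/407 = 1.8575.
r·8.2 = ln(1.8575) = 0.61923, so r = 0.61923/8.2 = 0.075516.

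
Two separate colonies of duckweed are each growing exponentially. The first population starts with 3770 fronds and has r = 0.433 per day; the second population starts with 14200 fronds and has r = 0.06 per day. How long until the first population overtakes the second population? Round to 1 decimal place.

3.6 days

Set 3770·e^(0.433t) = 14200·e^(0.06t).
e^((0.433 − 0.06)t) = 14200/3770 → e^(0.373·t) = 3.7666.
0.373·t = ln(3.7666) = 1.3262, so t = 1.3262/0.373 = 3.5554.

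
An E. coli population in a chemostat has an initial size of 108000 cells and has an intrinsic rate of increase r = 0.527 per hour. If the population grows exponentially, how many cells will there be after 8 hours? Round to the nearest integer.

N(t) = N₀·e^(rt) = 108000 × e^(0.527×8) = 108000 × e^4.216.
e^4.216 ≈ 67.762, so N ≈ 108000 × 67.762 = 7.318285×10^6.

7318285 cells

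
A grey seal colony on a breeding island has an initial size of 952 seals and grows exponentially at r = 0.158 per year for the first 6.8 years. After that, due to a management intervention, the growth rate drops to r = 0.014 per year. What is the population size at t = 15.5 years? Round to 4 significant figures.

Phase 1: N(6.8) = 952·e^(0.158×6.8) = 952·e^1.074 = 2787.68.
Phase 2 runs for 15.5 − 6.8 = 8.7 years at r = 0.014.
N(15.5) = 2787.68·e^(0.014×8.7) = 2787.68·e^0.1218 = 3148.76.

3149 seals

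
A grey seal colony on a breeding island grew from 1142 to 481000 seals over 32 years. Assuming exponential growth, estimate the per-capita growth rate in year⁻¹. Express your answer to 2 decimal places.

0.19 per year

From N(t) = N₀·e^(rt): e^(r·32) = 481000/1142 = 421.19.
r·32 = ln(421.19) = 6.0431, so r = 6.0431/32 = 0.18885.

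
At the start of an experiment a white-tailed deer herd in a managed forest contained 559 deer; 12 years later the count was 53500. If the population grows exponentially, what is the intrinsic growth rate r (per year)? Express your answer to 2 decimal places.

From N(t) = N₀·e^(rt): e^(r·12) = 53500/559 = 95.707.
r·12 = ln(95.707) = 4.5613, so r = 4.5613/12 = 0.38011.

0.38 per year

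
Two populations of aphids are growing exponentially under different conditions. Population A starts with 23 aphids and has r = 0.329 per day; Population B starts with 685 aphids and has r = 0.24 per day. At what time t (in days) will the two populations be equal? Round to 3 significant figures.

Set 23·e^(0.329t) = 685·e^(0.24t).
e^((0.329 − 0.24)t) = 685/23 → e^(0.089·t) = 29.783.
0.089·t = ln(29.783) = 3.3939, so t = 3.3939/0.089 = 38.134.

38.1 days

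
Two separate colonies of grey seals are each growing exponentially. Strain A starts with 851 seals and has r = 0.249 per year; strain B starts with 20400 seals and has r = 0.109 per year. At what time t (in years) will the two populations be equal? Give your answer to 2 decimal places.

22.69 years

Set 851·e^(0.249t) = 20400·e^(0.109t).
e^((0.249 − 0.109)t) = 20400/851 → e^(0.14·t) = 23.972.
0.14·t = ln(23.972) = 3.1769, so t = 3.1769/0.14 = 22.692.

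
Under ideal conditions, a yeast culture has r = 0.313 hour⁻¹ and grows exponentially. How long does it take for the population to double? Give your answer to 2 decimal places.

2.21 hours

Doubling time t_d = ln(2)/r = 0.6931/0.313 = 2.2145.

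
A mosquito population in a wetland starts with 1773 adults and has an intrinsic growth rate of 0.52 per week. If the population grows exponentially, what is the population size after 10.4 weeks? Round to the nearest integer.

395707 adults

N(t) = N₀·e^(rt) = 1773 × e^(0.52×10.4) = 1773 × e^5.408.
e^5.408 ≈ 223.18, so N ≈ 1773 × 223.18 = 395707.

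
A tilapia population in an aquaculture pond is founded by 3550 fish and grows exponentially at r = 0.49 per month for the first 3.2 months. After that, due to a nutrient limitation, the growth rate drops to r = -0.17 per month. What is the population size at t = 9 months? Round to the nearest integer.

Phase 1: N(3.2) = 3550·e^(0.49×3.2) = 3550·e^1.568 = 17029.5.
Phase 2 runs for 9 − 3.2 = 5.8 months at r = -0.17.
N(9) = 17029.5·e^(-0.17×5.8) = 17029.5·e^-0.986 = 6353.13.

6353 fish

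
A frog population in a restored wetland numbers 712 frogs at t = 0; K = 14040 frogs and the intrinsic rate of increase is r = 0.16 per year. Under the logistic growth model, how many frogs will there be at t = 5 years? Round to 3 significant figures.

1490 frogs

A = (K − N₀)/N₀ = (14040 − 712)/712 = 18.719.
N(t) = K/(1 + A·e^(−rt)) = 14040/(1 + 18.719×e^(−0.16×5)).
e^(−0.8) = 0.44933; denominator = 1 + 18.719×0.44933 = 9.411.
N = 14040/9.411 = 1491.87.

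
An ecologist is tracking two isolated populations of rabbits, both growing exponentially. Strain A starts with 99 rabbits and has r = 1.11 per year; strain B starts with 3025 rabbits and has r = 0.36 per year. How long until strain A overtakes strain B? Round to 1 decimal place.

4.6 years

Set 99·e^(1.11t) = 3025·e^(0.36t).
e^((1.11 − 0.36)t) = 3025/99 → e^(0.75·t) = 30.556.
0.75·t = ln(30.556) = 3.4195, so t = 3.4195/0.75 = 4.5594.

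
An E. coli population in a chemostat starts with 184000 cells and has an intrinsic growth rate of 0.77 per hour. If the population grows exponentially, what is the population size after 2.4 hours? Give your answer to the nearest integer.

N(t) = N₀·e^(rt) = 184000 × e^(0.77×2.4) = 184000 × e^1.848.
e^1.848 ≈ 6.3471, so N ≈ 184000 × 6.3471 = 1.167869×10^6.

1167869 cells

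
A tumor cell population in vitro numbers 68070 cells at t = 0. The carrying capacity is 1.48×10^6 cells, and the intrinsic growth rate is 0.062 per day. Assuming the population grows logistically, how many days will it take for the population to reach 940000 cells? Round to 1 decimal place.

A = (K − N₀)/N₀ = (1.48×10^6 − 68070)/68070 = 20.742.
Solve 1.48×10^6/(1 + 20.742·e^(−0.062t)) = 940000: 1 + 20.742·e^(−0.062t) = 1.5745, so e^(−0.062t) = 0.0276955.
−0.062·t = ln(0.0276955) = -3.5865, so t = 3.5865/0.062 = 57.847.

57.8 days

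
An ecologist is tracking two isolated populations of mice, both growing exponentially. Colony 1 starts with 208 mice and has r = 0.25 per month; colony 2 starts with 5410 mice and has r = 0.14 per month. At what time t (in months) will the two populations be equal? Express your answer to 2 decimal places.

29.62 months

Set 208·e^(0.25t) = 5410·e^(0.14t).
e^((0.25 − 0.14)t) = 5410/208 → e^(0.11·t) = 26.01.
0.11·t = ln(26.01) = 3.2585, so t = 3.2585/0.11 = 29.622.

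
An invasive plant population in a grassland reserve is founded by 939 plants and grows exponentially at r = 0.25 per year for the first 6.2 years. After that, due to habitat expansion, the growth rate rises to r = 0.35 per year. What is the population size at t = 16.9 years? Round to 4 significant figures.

187200 plants

Phase 1: N(6.2) = 939·e^(0.25×6.2) = 939·e^1.55 = 4424.07.
Phase 2 runs for 16.9 − 6.2 = 10.7 years at r = 0.35.
N(16.9) = 4424.07·e^(0.35×10.7) = 4424.07·e^3.745 = 187178.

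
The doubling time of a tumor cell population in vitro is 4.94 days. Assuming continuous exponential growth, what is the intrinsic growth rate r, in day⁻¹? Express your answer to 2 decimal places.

r = ln(2)/t_d = 0.6931/4.94 = 0.14031.

0.14 per day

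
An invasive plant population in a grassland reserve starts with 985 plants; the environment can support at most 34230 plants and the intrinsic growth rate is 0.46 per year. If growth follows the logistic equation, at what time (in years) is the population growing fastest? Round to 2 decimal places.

7.65 years

Logistic growth is fastest at N = K/2 = 17115.
A = (K − N₀)/N₀ = 33.751. Set K/(1 + A·e^(−rt)) = K/2 → A·e^(−rt) = 1.
e^(−0.46t) = 1/33.751 = 0.0296285, so t = ln(33.751)/0.46 = 3.519/0.46 = 7.65.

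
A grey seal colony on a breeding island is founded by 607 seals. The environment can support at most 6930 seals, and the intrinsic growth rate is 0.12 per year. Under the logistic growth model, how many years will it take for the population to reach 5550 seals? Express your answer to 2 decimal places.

31.13 years

A = (K − N₀)/N₀ = (6930 − 607)/607 = 10.417.
Solve 6930/(1 + 10.417·e^(−0.12t)) = 5550: 1 + 10.417·e^(−0.12t) = 1.2486, so e^(−0.12t) = 0.02387.
−0.12·t = ln(0.02387) = -3.7351, so t = 3.7351/0.12 = 31.126.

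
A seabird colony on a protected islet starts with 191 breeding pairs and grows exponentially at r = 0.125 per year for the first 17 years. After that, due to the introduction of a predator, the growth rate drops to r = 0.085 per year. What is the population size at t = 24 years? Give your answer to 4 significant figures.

2899 breeding pairs

Phase 1: N(17) = 191·e^(0.125×17) = 191·e^2.125 = 1599.22.
Phase 2 runs for 24 − 17 = 7 years at r = 0.085.
N(24) = 1599.22·e^(0.085×7) = 1599.22·e^0.595 = 2899.44.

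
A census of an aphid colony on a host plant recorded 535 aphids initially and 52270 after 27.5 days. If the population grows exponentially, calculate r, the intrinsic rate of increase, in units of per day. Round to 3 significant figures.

From N(t) = N₀·e^(rt): e^(r·27.5) = 52270/535 = 97.701.
r·27.5 = ln(97.701) = 4.5819, so r = 4.5819/27.5 = 0.16661.

0.167 per day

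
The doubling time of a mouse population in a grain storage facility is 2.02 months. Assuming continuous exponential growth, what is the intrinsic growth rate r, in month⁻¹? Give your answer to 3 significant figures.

r = ln(2)/t_d = 0.6931/2.02 = 0.34314.

0.343 per month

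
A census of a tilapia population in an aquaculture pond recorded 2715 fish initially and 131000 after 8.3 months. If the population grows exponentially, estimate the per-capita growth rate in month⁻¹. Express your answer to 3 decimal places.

0.467 per month

From N(t) = N₀·e^(rt): e^(r·8.3) = 131000/2715 = 48.25.
r·8.3 = ln(48.25) = 3.8764, so r = 3.8764/8.3 = 0.46704.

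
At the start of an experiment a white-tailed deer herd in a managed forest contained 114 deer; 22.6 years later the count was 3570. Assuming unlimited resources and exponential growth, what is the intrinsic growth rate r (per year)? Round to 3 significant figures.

0.152 per year

From N(t) = N₀·e^(rt): e^(r·22.6) = 3570/114 = 31.316.
r·22.6 = ln(31.316) = 3.4441, so r = 3.4441/22.6 = 0.15239.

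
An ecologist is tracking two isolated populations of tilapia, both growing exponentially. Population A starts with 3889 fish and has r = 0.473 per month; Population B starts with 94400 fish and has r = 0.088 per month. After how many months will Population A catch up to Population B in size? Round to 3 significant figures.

Set 3889·e^(0.473t) = 94400·e^(0.088t).
e^((0.473 − 0.088)t) = 94400/3889 → e^(0.385·t) = 24.274.
0.385·t = ln(24.274) = 3.1894, so t = 3.1894/0.385 = 8.2841.

8.28 months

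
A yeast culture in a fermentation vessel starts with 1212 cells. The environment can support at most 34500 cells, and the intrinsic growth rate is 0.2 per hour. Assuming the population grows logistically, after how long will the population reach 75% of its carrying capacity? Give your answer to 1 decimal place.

22.1 hours

A = (K − N₀)/N₀ = (34500 − 1212)/1212 = 27.465.
Solve 34500/(1 + 27.465·e^(−0.2t)) = 25875: 1 + 27.465·e^(−0.2t) = 1.3333, so e^(−0.2t) = 0.0121365.
−0.2·t = ln(0.0121365) = -4.4115, so t = 4.4115/0.2 = 22.058.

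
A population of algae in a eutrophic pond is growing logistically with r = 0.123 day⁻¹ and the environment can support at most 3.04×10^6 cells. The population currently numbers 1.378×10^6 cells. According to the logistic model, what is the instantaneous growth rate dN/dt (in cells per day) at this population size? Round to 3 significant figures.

dN/dt = rN(1 − N/K) = 0.123 × 1.378×10^6 × (1 − 1.378×10^6/3.04×10^6).
1 − 1.378×10^6/3.04×10^6 = 0.54671; dN/dt = 0.123 × 1.378×10^6 × 0.54671 = 92664.

92700 cells per day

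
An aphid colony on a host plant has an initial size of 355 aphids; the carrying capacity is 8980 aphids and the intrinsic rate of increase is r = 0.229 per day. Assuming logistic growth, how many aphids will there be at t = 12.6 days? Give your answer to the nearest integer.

3811 aphids

A = (K − N₀)/N₀ = (8980 − 355)/355 = 24.296.
N(t) = K/(1 + A·e^(−rt)) = 8980/(1 + 24.296×e^(−0.229×12.6)).
e^(−2.885) = 0.055832; denominator = 1 + 24.296×0.055832 = 2.3565.
N = 8980/2.3565 = 3810.75.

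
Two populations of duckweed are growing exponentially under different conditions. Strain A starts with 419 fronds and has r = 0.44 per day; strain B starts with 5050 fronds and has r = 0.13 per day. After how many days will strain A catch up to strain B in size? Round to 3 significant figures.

8.03 days

Set 419·e^(0.44t) = 5050·e^(0.13t).
e^((0.44 − 0.13)t) = 5050/419 → e^(0.31·t) = 12.053.
0.31·t = ln(12.053) = 2.4893, so t = 2.4893/0.31 = 8.0299.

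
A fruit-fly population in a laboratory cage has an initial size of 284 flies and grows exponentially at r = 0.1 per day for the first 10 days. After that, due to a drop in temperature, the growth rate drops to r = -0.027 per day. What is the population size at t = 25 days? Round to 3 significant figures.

515 flies

Phase 1: N(10) = 284·e^(0.1×10) = 284·e^1 = 771.992.
Phase 2 runs for 25 − 10 = 15 days at r = -0.027.
N(25) = 771.992·e^(-0.027×15) = 771.992·e^-0.405 = 514.901.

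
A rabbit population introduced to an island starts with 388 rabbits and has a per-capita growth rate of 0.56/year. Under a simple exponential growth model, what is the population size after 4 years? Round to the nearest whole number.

3645 rabbits

N(t) = N₀·e^(rt) = 388 × e^(0.56×4) = 388 × e^2.24.
e^2.24 ≈ 9.3933, so N ≈ 388 × 9.3933 = 3644.61.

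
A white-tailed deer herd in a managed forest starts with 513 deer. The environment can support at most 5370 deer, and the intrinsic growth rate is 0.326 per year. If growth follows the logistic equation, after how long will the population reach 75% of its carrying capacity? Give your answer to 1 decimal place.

10.3 years

A = (K − N₀)/N₀ = (5370 − 513)/513 = 9.4678.
Solve 5370/(1 + 9.4678·e^(−0.326t)) = 4027.5: 1 + 9.4678·e^(−0.326t) = 1.3333, so e^(−0.326t) = 0.0352069.
−0.326·t = ln(0.0352069) = -3.3465, so t = 3.3465/0.326 = 10.265.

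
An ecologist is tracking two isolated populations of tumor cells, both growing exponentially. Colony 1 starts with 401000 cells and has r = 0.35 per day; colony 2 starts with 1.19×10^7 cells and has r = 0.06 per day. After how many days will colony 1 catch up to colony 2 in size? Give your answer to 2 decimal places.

11.69 days

Set 401000·e^(0.35t) = 1.19×10^7·e^(0.06t).
e^((0.35 − 0.06)t) = 1.19×10^7/401000 → e^(0.29·t) = 29.676.
0.29·t = ln(29.676) = 3.3903, so t = 3.3903/0.29 = 11.691.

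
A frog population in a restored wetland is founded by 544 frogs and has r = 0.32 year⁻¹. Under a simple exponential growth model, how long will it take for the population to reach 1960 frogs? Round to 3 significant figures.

Set N₀·e^(rt) = 1960: e^(0.32·t) = 1960/544 = 3.6029.
0.32·t = ln(3.6029) = 1.2818, so t = 1.2818/0.32 = 4.0055.

4.01 years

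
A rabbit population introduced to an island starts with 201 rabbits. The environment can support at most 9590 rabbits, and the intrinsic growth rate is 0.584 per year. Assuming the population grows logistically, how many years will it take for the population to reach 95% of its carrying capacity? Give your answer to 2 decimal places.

A = (K − N₀)/N₀ = (9590 − 201)/201 = 46.711.
Solve 9590/(1 + 46.711·e^(−0.584t)) = 9110.5: 1 + 46.711·e^(−0.584t) = 1.0526, so e^(−0.584t) = 0.00112674.
−0.584·t = ln(0.00112674) = -6.7884, so t = 6.7884/0.584 = 11.624.

11.62 years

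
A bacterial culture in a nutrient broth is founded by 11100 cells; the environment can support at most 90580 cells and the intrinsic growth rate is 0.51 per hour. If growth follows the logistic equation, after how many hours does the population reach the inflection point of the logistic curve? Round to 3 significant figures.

3.86 hours

Logistic growth is fastest at N = K/2 = 45290.
A = (K − N₀)/N₀ = 7.1604. Set K/(1 + A·e^(−rt)) = K/2 → A·e^(−rt) = 1.
e^(−0.51t) = 1/7.1604 = 0.139658, so t = ln(7.1604)/0.51 = 1.9686/0.51 = 3.8599.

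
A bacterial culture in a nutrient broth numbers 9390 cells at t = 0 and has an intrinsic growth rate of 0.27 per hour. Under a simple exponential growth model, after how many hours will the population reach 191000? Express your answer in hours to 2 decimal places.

11.16 hours

Set N₀·e^(rt) = 191000: e^(0.27·t) = 191000/9390 = 20.341.
0.27·t = ln(20.341) = 3.0126, so t = 3.0126/0.27 = 11.158.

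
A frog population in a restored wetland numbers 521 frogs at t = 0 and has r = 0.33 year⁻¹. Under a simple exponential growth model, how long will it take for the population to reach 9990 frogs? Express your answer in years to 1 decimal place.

9.0 years

Set N₀·e^(rt) = 9990: e^(0.33·t) = 9990/521 = 19.175.
0.33·t = ln(19.175) = 2.9536, so t = 2.9536/0.33 = 8.9503.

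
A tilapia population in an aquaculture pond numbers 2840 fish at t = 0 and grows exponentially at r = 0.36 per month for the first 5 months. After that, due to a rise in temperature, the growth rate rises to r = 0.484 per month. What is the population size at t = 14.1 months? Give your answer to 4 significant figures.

Phase 1: N(5) = 2840·e^(0.36×5) = 2840·e^1.8 = 17181.
Phase 2 runs for 14.1 − 5 = 9.1 months at r = 0.484.
N(14.1) = 17181·e^(0.484×9.1) = 17181·e^4.404 = 1.405578×10^6.

1406000 fish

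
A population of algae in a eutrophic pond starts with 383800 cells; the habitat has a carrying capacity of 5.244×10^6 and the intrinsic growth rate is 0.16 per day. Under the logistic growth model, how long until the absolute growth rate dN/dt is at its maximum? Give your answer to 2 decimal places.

Logistic growth is fastest at N = K/2 = 2.622×10^6.
A = (K − N₀)/N₀ = 12.663. Set K/(1 + A·e^(−rt)) = K/2 → A·e^(−rt) = 1.
e^(−0.16t) = 1/12.663 = 0.0789679, so t = ln(12.663)/0.16 = 2.5387/0.16 = 15.867.

15.87 days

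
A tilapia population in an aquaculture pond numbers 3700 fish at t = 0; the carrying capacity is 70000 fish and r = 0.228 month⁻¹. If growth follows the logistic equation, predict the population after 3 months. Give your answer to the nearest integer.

6971 fish

A = (K − N₀)/N₀ = (70000 − 3700)/3700 = 17.919.
N(t) = K/(1 + A·e^(−rt)) = 70000/(1 + 17.919×e^(−0.228×3)).
e^(−0.684) = 0.50459; denominator = 1 + 17.919×0.50459 = 10.042.
N = 70000/10.042 = 6970.87.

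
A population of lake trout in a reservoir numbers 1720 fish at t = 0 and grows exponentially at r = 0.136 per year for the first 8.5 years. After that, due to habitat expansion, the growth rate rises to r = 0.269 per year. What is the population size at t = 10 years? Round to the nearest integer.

8181 fish

Phase 1: N(8.5) = 1720·e^(0.136×8.5) = 1720·e^1.156 = 5464.78.
Phase 2 runs for 10 − 8.5 = 1.5 years at r = 0.269.
N(10) = 5464.78·e^(0.269×1.5) = 5464.78·e^0.4035 = 8181.08.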